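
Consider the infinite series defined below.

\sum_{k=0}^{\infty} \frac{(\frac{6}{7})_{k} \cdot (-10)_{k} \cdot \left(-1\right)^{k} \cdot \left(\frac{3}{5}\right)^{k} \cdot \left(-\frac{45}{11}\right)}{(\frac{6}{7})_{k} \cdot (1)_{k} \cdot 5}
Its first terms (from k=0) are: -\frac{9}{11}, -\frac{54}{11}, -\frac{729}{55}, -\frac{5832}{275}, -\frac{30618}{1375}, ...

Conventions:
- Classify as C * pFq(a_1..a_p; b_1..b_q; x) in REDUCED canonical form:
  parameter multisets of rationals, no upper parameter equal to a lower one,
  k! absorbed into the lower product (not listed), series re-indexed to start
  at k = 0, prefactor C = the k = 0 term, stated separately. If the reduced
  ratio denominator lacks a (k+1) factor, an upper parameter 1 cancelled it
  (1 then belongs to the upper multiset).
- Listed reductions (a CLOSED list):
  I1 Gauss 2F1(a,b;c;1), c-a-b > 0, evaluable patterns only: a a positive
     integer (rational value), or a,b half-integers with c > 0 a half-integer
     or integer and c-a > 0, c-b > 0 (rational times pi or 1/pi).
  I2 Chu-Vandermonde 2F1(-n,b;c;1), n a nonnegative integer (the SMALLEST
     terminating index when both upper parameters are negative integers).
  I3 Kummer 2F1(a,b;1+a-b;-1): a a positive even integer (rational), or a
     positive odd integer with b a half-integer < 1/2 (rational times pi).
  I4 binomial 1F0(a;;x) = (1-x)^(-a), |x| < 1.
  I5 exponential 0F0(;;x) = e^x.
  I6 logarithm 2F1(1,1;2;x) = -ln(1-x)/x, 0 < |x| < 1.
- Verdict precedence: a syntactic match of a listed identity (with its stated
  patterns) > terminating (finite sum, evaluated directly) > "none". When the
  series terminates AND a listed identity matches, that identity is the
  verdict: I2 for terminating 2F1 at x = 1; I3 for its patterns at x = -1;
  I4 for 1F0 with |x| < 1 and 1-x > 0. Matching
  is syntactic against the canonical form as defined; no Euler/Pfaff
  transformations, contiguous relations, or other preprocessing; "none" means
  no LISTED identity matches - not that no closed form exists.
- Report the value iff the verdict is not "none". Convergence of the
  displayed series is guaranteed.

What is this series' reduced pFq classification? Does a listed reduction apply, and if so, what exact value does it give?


Reduced: x = -\frac{3}{5}, 1F0, upper = {-10}, lower = {-}, C = -\frac{9}{11}. Verdict: the I4 binomial reduction matches (the 1F0 binomial series: exponent 10, x = -\frac{3}{5}). Its exact value is -\frac{9663676416}{107421875}.

Key step: with t_0 = -\frac{9}{11}, the (-1)^k factor (prefactor -9/11) folds into the argument's sign.
Adjacent-term ratio: r(k) = -\frac{3}{5} * (k-10) / [(k+1)] ; factor over Q: parameters, x = -\frac{3}{5}, and C = -\frac{9}{11}.


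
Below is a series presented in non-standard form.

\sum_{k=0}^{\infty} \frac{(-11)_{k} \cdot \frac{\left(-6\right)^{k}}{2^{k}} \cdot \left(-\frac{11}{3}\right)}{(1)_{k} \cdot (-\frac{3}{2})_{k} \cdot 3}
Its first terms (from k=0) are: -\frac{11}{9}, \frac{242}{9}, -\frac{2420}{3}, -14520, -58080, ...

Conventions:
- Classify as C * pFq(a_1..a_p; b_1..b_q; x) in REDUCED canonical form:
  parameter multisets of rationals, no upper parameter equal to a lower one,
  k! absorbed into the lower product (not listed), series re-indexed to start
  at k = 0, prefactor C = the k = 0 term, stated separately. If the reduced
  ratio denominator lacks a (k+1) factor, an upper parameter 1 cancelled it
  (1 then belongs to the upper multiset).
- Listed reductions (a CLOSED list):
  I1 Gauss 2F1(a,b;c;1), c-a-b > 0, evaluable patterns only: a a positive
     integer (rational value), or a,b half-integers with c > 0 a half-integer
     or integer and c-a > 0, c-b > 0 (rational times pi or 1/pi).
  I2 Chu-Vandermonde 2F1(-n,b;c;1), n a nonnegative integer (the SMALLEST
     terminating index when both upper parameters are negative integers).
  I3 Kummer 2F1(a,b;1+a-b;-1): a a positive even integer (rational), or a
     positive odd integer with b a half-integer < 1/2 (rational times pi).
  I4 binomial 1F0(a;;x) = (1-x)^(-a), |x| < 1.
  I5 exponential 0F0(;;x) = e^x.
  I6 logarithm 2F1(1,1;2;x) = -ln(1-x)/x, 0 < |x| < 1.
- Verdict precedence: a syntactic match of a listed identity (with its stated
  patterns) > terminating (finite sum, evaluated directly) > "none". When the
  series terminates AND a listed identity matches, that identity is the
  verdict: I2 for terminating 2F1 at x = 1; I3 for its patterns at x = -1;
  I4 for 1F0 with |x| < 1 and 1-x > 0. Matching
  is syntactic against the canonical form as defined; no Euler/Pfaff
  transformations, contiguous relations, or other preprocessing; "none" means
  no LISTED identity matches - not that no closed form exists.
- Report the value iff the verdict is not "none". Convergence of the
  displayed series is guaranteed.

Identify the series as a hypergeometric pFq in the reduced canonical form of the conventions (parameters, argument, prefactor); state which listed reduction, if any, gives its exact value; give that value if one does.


The tell: from the first term -\frac{11}{9}: the constant factors (C = -11/9) combine into one prefactor.
Term ratio: r(k) = -3 * (k-11) / [(k-\frac{3}{2}) (k+1)] - rational in k. x = -3; t_0 = -\frac{11}{9}; negate the roots.

With C = -\frac{11}{9}: the canonical form is 1F1(-11; -\frac{3}{2}; -3). Verdict: terminating (-11 upstairs). 12 nonzero terms in all; added directly. Hence: -\frac{1696659017}{5525}.


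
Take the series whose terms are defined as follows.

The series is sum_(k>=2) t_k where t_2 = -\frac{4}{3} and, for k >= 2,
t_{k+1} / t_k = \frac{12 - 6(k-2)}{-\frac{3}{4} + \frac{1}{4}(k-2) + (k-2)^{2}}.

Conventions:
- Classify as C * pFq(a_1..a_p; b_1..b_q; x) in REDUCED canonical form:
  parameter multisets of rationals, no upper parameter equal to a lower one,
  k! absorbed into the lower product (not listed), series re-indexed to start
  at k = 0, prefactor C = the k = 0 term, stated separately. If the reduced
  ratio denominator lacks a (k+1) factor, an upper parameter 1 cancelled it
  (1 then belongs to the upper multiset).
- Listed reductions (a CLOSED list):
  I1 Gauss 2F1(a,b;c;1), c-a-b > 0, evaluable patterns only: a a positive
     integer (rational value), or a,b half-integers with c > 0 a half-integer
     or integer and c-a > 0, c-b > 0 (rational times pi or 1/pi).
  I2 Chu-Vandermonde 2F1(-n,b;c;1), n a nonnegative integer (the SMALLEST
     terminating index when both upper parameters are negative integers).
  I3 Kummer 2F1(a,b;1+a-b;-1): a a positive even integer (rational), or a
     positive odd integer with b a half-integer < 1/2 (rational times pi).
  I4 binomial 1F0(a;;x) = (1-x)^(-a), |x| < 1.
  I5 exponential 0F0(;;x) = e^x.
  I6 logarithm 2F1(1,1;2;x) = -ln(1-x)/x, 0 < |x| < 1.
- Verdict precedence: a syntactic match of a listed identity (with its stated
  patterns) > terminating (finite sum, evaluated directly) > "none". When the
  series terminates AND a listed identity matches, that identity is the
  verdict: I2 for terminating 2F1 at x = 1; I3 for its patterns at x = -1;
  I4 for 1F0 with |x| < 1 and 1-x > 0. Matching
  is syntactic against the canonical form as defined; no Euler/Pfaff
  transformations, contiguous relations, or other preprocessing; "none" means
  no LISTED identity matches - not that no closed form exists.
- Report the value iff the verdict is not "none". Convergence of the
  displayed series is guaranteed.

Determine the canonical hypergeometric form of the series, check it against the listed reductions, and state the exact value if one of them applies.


First insight: from the first term -\frac{4}{3}: roots of the ratio polynomials (C = -4/3, x = -6) are the negated parameters.
Adjacent-term ratio: r(k) = -6 * (k-2) / [(k-\frac{3}{4}) (k+1)] - rational in k. x = -6; t_0 = -\frac{4}{3}; negate the roots.

Reduced: x = -6, 1F1, upper = {-2}, lower = {-\frac{3}{4}}, C = -\frac{4}{3}. Verdict: terminating. With -2 upstairs the series is a 3-term polynomial sum; evaluated term by term. Sum: 276.


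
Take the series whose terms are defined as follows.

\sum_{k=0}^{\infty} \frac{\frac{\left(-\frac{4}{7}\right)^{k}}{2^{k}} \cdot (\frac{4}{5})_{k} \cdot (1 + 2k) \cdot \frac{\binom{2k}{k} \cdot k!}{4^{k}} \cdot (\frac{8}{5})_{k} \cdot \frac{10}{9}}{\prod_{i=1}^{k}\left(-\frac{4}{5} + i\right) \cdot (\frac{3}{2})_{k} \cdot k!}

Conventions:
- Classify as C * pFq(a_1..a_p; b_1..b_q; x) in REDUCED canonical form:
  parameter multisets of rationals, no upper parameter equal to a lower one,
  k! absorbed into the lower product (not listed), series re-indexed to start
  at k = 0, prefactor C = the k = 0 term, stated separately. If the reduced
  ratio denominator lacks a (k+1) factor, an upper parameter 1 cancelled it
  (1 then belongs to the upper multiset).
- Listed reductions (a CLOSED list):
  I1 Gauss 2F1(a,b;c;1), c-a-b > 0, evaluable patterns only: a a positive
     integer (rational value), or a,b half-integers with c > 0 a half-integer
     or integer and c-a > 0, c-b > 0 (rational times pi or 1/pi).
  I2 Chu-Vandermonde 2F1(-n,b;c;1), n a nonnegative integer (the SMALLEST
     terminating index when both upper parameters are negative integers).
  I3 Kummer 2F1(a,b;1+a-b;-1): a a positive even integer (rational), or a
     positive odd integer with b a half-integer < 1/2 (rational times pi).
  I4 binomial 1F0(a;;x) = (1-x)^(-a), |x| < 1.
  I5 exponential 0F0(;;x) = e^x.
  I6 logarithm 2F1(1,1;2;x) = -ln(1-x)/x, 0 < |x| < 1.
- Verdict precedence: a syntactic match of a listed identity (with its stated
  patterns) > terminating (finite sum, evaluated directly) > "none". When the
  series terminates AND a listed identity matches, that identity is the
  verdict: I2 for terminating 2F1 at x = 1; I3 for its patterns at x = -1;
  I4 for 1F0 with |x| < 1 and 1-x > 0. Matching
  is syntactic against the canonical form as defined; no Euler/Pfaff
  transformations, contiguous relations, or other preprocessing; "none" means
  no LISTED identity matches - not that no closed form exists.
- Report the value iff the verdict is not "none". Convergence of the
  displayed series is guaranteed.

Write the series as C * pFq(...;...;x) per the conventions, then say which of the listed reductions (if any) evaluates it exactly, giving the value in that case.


This is \frac{10}{9} * 2F1(\frac{4}{5}, \frac{8}{5}; \frac{1}{5}; -\frac{2}{7}) in reduced canonical form. Verdict: none - this 2F1 at x = -\frac{2}{7} matches no listed pattern, and upper {\frac{4}{5}, \frac{8}{5}} holds no stopper.

The tell: x = -\frac{2}{7} and the two k-th powers (C = 10/9) combine into one argument.
Consecutive-term ratio: r(k) = -\frac{2}{7} * (k+\frac{4}{5}) (k+\frac{8}{5}) / [(k+\frac{1}{5}) (k+1)] - poly over poly, x = -\frac{2}{7} from leading terms; C = \frac{10}{9} at k = 0.


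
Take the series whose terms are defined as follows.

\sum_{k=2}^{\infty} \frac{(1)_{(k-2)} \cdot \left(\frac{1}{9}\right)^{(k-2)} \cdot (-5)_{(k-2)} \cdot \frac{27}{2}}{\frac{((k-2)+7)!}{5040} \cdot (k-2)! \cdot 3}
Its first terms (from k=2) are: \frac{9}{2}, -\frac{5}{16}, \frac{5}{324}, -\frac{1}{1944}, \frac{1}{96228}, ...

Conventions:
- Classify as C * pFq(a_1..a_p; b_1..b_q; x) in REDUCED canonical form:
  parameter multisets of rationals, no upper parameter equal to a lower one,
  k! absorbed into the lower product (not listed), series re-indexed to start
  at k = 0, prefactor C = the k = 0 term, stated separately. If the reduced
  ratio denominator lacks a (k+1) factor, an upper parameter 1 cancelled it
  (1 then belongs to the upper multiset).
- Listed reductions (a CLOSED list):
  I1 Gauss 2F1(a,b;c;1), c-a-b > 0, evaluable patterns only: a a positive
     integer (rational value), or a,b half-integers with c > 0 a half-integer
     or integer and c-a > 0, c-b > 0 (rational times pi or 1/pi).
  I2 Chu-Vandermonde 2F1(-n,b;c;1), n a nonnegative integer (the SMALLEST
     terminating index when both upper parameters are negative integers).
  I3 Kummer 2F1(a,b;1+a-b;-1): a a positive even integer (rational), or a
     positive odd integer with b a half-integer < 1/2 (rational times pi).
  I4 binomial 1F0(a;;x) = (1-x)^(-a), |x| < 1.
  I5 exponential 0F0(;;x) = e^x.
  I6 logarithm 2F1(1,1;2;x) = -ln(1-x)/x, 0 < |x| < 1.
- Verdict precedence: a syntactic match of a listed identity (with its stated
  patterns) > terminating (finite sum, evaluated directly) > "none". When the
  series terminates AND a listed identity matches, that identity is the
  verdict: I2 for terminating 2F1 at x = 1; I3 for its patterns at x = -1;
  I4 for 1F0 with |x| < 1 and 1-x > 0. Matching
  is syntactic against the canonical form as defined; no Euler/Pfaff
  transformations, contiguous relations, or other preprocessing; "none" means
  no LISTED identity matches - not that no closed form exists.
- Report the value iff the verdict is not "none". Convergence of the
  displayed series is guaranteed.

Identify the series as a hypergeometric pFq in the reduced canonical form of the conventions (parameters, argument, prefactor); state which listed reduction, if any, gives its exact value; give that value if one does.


Structural cue: from the first term \frac{9}{2}: the denominator's factorial ratio (prefactor 9/2) is a lower Pochhammer.
Adjacent-term ratio: r(k) = \frac{1}{9} * (k-5) (k+1) / [(k+8) (k+1)] - rational in k, leading ratio \frac{1}{9}; with t_0 = \frac{9}{2}, classification follows.

Classification (C = \frac{9}{2}): 2F1 with upper {-5, 1}, lower {8}, argument x = \frac{1}{9}. Verdict: terminating - the sum ends at index 5 because -5 is a negative integer; exact evaluation follows. Value: \frac{21837127}{5196312}.


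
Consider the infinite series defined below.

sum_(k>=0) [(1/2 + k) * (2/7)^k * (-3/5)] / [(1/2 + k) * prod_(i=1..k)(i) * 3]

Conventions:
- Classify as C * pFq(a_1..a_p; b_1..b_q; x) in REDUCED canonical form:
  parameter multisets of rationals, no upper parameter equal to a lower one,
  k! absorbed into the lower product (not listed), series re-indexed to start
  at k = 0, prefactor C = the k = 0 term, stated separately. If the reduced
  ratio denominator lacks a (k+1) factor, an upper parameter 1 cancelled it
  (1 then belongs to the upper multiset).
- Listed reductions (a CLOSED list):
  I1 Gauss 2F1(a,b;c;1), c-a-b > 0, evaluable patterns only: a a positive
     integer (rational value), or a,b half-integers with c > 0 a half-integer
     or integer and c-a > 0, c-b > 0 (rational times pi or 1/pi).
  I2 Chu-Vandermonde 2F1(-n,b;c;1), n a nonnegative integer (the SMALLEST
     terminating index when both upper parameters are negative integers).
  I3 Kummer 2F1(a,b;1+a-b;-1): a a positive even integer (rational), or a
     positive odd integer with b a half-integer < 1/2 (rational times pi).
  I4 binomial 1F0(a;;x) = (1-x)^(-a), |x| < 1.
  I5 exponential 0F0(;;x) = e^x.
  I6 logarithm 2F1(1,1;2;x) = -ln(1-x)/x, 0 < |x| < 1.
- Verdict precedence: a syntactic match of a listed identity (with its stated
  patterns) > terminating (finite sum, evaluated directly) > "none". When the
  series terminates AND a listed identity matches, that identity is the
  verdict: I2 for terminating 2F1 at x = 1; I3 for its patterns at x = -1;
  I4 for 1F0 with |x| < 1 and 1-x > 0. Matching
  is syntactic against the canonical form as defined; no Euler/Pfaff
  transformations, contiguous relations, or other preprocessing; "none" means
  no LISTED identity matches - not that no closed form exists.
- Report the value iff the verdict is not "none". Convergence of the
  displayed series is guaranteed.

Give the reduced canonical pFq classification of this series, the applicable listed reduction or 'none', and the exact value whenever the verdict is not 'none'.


Canonical form: C = -1/5 times 0F0 with upper {-}, lower {-}, x = 2/7. Verdict: this is the I5 exponential reduction (the 0F0 exponential series at x = 2/7). Hence: (-1/5) * e^(2/7).

First insight: x = (2/7) and the constant factors (C = -1/5, x = 2/7) combine into one prefactor.
Term ratio: r(k) = (2/7) * 1 / [(k+1)] ; factor over Q: parameters, x = (2/7), and C = -1/5.


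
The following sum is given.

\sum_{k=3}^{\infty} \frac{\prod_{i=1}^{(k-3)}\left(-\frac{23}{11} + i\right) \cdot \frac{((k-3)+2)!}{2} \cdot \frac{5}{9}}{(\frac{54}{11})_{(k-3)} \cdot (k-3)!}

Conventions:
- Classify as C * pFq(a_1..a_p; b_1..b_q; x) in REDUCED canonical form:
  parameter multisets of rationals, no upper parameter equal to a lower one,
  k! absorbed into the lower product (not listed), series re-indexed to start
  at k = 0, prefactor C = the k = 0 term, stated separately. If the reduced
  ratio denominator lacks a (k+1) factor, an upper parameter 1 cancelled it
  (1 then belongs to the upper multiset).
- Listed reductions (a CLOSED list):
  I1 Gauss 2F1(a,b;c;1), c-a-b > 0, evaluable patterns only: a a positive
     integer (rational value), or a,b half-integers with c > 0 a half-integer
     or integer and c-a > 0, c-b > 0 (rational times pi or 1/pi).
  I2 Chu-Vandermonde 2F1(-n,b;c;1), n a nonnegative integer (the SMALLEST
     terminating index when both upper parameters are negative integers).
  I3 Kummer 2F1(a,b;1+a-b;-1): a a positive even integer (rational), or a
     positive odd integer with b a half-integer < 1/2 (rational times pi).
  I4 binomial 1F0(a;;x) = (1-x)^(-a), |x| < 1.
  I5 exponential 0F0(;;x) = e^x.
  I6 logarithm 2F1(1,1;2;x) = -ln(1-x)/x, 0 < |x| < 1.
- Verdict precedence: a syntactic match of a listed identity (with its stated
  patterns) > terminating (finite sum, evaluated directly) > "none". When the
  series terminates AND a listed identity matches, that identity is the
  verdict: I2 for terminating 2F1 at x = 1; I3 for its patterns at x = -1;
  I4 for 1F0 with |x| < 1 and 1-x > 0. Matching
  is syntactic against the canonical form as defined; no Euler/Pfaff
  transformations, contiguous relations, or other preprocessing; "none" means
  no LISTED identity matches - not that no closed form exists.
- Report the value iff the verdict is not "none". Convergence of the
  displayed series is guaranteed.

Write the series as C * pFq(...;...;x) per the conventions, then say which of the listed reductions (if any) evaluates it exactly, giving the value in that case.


At argument 1: a 2F1 with upper {-\frac{12}{11}, 3}, lower {\frac{54}{11}}, scaled by C = \frac{5}{9}. Verdict: this is Gauss (I1, integer-parameter pattern) (x = 1: the Gamma ratio telescopes since c-a-b = 3 > 0 and a = 3 in Z>0). Hence: \frac{2408}{11979}.

The tell: with t_0 = \frac{5}{9}, the factorial ratio (prefactor 5/9) (k+a-1)!/(a-1)! is a rising factorial (a)_k.
Ratio: r(k) = 1 * (k-\frac{12}{11}) (k+3) / [(k+\frac{54}{11}) (k+1)] ; factor over Q: parameters, x = 1, and C = \frac{5}{9}.


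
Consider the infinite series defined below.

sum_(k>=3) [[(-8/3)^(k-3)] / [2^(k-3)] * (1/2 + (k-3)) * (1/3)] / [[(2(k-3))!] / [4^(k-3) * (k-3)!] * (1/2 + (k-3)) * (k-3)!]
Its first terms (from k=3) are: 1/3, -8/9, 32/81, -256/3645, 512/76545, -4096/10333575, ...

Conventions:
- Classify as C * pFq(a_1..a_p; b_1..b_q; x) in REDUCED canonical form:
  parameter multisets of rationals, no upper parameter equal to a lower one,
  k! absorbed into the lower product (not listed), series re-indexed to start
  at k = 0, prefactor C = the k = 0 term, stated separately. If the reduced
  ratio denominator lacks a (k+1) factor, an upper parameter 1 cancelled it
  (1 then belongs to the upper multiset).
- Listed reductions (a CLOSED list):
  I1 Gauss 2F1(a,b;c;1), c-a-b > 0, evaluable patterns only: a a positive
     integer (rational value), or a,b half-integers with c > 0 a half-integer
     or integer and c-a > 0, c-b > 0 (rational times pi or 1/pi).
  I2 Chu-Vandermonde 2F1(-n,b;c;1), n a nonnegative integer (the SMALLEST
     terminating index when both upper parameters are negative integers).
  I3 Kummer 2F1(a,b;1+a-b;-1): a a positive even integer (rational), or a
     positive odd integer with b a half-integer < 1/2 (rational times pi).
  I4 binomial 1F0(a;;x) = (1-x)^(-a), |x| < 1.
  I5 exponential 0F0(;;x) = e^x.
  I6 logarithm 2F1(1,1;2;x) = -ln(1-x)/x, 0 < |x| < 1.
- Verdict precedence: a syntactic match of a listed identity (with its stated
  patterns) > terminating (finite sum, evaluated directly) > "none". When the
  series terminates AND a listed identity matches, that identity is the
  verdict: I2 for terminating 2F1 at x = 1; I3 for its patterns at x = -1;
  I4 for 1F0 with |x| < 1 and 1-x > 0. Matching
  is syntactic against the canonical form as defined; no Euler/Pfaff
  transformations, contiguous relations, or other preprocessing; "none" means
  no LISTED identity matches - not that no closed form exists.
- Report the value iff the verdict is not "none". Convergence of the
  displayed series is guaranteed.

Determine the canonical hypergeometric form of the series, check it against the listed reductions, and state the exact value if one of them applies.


Reduced: x = -4/3, 0F1, upper = {-}, lower = {1/2}, C = 1/3. Verdict: none. No listed pattern accepts 0F1(-; 1/2; -4/3).

Key observation: t_0 being 1/3, the two k-th powers (prefactor 1/3) combine into one argument.
Consecutive-term ratio: r(k) = (-4/3) * 1 / [(k+1/2) (k+1)] - poly over poly, x = (-4/3) from leading terms; C = 1/3 at k = 0.


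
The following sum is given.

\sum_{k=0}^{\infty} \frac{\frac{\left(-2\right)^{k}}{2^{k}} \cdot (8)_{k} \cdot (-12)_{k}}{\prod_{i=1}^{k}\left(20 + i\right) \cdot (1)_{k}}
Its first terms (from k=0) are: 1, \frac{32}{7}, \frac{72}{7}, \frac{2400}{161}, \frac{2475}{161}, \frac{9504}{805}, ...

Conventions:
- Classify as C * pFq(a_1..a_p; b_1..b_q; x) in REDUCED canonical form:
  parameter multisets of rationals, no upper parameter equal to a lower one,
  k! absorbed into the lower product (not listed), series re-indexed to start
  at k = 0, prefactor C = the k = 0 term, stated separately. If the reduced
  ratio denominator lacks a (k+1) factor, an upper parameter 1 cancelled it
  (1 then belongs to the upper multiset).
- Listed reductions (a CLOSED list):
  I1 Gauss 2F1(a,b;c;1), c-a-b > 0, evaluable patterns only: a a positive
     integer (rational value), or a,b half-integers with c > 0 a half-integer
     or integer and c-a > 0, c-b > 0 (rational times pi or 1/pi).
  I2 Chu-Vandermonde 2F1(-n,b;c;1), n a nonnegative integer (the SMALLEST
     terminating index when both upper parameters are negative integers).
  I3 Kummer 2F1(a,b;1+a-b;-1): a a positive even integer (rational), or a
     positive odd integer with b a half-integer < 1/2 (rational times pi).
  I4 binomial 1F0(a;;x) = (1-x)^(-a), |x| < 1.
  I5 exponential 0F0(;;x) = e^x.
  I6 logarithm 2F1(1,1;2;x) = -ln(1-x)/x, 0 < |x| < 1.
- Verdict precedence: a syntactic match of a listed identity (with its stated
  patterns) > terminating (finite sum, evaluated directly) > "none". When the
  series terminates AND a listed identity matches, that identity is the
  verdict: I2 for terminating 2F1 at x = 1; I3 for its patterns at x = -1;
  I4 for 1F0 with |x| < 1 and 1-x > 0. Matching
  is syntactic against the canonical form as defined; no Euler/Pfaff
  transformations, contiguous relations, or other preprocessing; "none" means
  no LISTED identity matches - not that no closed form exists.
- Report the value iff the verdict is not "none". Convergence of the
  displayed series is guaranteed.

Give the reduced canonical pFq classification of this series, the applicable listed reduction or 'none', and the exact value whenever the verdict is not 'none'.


Reduced: x = -1, 2F1, upper = {-12, 8}, lower = {21}, C = 1. Verdict: the Kummer evaluation I3 applies (x = -1; c = 21 equals 1+a-b for upper {-12, 8}: listed pattern). Exact value: \frac{969}{14}.

Structural cue: x = -1 and (1)_k (C = 1, x = -1) is k! itself.
Consecutive-term ratio: r(k) = -1 * (k-12) (k+8) / [(k+21) (k+1)] - poly over poly, x = -1 from leading terms; C = 1 at k = 0.


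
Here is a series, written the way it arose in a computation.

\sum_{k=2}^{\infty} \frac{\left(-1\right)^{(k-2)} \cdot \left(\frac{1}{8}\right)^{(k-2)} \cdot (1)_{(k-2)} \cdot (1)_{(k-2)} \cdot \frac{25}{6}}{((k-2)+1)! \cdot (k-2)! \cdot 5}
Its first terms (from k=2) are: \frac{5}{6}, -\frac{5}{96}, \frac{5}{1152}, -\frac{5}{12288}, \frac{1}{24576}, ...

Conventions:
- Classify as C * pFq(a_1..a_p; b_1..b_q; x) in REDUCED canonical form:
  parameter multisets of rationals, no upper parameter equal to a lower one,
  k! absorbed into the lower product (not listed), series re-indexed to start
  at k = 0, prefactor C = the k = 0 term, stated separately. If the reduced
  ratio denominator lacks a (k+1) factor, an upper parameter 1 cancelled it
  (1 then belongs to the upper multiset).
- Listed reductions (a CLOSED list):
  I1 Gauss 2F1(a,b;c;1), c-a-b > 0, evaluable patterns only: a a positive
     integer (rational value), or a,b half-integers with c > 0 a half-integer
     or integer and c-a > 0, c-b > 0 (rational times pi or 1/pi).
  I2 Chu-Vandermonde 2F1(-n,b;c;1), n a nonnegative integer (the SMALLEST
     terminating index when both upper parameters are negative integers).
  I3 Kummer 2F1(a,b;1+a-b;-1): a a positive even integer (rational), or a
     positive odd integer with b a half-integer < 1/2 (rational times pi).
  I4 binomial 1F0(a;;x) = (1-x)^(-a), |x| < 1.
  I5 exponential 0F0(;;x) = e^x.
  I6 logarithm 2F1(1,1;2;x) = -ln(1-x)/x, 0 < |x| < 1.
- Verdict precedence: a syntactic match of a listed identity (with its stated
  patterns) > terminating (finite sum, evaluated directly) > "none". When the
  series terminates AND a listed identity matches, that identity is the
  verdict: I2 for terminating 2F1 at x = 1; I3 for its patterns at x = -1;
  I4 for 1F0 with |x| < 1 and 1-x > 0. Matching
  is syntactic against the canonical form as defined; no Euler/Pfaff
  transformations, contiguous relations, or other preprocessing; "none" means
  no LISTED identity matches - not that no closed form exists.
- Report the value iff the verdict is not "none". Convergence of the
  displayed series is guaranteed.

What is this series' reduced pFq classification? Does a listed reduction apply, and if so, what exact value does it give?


Structural cue: from the first term \frac{5}{6}: the denominator's factorial ratio (C = 5/6) is a lower Pochhammer.
Consecutive-term ratio: r(k) = -\frac{1}{8} * (k+1) (k+1) / [(k+2) (k+1)] - rational in k. x = -\frac{1}{8}; t_0 = \frac{5}{6}; negate the roots.

x = -\frac{1}{8} here; the reduced form reads 2F1, upper {1, 1}, lower {2}, C = \frac{5}{6}. Verdict at x = -\frac{1}{8}: the logarithmic series (I6) matches (the logarithm: parameters (1,1;2), x = -\frac{1}{8}). Value: \frac{20}{3} \cdot \ln\left(\frac{9}{8}\right).


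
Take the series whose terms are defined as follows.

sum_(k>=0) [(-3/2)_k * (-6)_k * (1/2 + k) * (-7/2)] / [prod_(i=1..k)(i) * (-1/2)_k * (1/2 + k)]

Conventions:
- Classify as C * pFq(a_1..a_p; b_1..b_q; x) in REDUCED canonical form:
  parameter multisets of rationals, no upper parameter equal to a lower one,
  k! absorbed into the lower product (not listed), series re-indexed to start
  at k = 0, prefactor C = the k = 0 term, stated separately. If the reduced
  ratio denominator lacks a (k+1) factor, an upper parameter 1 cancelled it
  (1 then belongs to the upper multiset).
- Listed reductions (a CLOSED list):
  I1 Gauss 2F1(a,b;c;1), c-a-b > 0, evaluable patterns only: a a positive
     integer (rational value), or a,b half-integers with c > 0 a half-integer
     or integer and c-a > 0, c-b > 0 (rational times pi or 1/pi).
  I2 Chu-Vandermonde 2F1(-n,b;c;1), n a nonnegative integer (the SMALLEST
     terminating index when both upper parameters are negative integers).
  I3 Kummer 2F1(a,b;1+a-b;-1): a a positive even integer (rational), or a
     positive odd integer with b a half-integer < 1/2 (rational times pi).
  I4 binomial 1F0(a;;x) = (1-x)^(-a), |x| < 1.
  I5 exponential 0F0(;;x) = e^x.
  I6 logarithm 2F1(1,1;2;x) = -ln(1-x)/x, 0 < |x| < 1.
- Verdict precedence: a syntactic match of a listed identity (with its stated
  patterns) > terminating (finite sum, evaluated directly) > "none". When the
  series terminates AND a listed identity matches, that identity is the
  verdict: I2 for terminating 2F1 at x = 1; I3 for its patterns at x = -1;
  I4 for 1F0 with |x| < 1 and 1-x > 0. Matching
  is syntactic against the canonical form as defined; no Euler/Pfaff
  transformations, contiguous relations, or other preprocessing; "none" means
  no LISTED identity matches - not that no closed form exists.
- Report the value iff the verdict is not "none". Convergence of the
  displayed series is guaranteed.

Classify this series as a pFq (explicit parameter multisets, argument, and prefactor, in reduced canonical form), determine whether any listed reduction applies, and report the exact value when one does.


Key observation: x = 1 and the product of the first k integers (C = -7/2, x = 1) is k!.
Ratio: r(k) = 1 * (k-6) (k-3/2) / [(k-1/2) (k+1)] - rational; roots negated = parameters, x = 1, C = -7/2.

The series (x = 1) is 2F1: upper {-6, -3/2}, lower {-1/2}, prefactor -7/2. Verdict: Chu-Vandermonde (I2) matches (terminating 2F1 at x = 1 with n = 6, b = -3/2, c = -1/2). Hence: 512/3.


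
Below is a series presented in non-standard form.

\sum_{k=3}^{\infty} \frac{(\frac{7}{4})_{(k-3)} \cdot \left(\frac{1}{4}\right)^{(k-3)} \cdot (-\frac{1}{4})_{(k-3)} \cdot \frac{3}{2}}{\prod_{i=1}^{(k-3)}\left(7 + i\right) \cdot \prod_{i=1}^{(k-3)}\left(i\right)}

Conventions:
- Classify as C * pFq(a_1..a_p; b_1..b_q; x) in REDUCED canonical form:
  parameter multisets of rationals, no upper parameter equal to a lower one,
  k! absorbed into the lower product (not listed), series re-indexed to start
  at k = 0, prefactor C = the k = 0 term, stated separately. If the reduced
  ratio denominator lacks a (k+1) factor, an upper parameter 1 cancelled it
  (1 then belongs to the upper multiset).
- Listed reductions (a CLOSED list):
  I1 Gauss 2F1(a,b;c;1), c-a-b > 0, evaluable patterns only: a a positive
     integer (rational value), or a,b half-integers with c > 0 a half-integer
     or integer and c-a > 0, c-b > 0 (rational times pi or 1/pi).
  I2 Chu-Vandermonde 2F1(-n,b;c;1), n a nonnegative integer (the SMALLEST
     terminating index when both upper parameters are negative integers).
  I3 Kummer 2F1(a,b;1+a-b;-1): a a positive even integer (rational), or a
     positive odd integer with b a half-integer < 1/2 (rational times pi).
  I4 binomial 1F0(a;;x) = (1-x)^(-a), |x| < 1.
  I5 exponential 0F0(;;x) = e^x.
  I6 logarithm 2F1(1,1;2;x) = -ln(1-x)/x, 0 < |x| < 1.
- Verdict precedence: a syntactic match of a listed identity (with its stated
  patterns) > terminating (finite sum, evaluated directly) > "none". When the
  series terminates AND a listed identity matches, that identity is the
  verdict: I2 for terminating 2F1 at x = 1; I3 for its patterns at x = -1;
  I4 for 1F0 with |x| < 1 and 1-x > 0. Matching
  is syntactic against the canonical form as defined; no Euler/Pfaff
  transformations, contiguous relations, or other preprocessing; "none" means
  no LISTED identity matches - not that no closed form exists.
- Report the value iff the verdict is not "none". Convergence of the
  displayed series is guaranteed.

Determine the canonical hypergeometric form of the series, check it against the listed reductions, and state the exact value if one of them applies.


With C = \frac{3}{2}: the canonical form is 2F1(-\frac{1}{4}, \frac{7}{4}; 8; \frac{1}{4}). Verdict: none (x = \frac{1}{4}): each listed identity misses the multisets {-\frac{1}{4}, \frac{7}{4}} ; {8}.

Key observation: with t_0 = \frac{3}{2}, the product of the first k integers (prefactor 3/2) is k!.
Step ratio: r(k) = \frac{1}{4} * (k-\frac{1}{4}) (k+\frac{7}{4}) / [(k+8) (k+1)] - poly over poly, x = \frac{1}{4} from leading terms; C = \frac{3}{2} at k = 0.


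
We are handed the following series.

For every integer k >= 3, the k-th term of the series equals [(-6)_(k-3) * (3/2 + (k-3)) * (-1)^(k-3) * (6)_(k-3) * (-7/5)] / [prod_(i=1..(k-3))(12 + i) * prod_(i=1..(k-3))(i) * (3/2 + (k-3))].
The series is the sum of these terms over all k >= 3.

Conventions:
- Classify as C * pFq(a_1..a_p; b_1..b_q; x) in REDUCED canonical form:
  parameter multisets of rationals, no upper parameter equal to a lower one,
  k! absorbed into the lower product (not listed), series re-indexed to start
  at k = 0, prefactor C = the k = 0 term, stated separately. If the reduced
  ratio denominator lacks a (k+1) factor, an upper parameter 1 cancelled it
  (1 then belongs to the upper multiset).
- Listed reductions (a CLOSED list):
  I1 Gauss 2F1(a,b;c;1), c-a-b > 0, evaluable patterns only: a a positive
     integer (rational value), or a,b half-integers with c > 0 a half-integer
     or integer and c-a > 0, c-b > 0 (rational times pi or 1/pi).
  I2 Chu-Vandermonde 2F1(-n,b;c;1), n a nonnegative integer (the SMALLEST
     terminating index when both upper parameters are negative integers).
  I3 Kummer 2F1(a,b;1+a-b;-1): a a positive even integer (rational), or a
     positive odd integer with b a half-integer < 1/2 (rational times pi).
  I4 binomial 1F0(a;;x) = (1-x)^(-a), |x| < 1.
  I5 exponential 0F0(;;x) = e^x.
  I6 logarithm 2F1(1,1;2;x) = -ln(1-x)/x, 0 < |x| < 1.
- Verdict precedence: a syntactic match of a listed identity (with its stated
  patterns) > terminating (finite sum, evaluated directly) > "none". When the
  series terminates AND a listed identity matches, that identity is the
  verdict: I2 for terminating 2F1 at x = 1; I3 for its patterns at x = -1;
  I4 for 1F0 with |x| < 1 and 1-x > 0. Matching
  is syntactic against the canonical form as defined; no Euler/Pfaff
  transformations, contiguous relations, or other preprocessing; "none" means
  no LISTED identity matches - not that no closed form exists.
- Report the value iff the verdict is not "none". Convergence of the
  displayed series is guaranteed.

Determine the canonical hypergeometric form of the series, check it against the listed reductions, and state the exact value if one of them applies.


Key step: t_0 = -7/5 here, and striking the common factor k + 3/2 reduces the term (C = -7/5, x = -1).
Term ratio: r(k) = (-1) * (k-6) (k+6) / [(k+13) (k+1)] - rational in k. x = (-1); t_0 = -7/5; negate the roots.

The series (x = -1) is 2F1: upper {-6, 6}, lower {13}, prefactor -7/5. Verdict: this is Kummer's theorem (I3) (x = -1; c = 13 equals 1+a-b for upper {-6, 6}: listed pattern). Sum: -77/5.


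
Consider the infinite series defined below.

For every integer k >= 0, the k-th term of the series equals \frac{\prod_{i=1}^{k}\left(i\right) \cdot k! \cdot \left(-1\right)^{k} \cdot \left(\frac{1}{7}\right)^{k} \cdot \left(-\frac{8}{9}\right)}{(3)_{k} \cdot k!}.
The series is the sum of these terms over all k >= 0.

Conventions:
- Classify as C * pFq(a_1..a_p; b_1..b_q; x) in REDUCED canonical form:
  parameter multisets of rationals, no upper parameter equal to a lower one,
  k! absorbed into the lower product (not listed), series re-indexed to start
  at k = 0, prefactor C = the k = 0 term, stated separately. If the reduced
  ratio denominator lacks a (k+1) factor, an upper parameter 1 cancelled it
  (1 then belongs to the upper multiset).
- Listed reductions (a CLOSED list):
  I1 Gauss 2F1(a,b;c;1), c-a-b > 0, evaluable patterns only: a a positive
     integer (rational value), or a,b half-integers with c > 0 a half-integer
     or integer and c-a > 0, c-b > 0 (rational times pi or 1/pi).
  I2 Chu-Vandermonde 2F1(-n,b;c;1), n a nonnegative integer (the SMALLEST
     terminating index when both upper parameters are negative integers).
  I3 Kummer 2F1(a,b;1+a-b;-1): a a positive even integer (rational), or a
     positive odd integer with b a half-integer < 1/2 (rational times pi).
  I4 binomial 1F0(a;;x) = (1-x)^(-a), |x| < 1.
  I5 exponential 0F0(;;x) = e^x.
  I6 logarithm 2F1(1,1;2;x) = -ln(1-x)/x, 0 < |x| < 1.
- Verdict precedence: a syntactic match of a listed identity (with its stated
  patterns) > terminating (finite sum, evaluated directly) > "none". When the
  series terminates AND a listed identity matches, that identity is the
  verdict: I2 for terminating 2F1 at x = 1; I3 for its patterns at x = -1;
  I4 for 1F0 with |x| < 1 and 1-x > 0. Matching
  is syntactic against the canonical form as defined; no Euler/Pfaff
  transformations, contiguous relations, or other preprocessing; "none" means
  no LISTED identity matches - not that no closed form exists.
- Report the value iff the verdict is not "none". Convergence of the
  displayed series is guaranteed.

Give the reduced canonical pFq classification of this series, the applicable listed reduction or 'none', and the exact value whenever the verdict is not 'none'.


Classification (C = -\frac{8}{9}): 2F1 with upper {1, 1}, lower {3}, argument x = -\frac{1}{7}. Verdict: none - at argument -\frac{1}{7} the multisets {1, 1} ; {3} match no listed identity.

Key step: t_0 being -\frac{8}{9}, the (-1)^k factor (C = -8/9, x = -1/7) folds into the argument's sign.
Adjacent-term ratio: r(k) = -\frac{1}{7} * (k+1) (k+1) / [(k+3) (k+1)] - poly over poly, x = -\frac{1}{7} from leading terms; C = -\frac{8}{9} at k = 0.


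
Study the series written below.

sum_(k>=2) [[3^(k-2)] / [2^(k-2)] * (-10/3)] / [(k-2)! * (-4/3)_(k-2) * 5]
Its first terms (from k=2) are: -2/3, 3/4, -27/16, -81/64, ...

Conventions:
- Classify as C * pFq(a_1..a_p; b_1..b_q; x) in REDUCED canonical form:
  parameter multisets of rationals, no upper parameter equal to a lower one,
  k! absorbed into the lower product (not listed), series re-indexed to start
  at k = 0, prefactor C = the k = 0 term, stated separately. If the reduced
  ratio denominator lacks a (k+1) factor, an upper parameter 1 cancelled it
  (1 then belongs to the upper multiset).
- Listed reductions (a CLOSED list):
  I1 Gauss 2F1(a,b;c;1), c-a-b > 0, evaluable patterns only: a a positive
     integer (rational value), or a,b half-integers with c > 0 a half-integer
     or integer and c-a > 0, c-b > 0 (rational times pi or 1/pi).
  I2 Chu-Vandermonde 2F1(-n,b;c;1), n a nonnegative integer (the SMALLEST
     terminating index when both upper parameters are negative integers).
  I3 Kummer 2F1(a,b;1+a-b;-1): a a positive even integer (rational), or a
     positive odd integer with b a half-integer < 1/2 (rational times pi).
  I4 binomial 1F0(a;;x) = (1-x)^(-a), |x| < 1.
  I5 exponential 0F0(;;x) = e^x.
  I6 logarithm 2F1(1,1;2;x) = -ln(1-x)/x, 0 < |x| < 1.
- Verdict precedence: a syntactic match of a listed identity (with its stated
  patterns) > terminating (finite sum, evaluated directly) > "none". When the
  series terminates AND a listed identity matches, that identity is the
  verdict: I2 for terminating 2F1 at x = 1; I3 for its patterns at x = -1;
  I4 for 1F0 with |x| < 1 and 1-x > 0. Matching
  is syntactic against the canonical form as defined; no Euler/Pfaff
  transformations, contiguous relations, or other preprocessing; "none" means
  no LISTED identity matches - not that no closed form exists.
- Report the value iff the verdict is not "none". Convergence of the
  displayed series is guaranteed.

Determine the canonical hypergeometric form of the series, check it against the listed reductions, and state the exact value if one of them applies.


With C = -2/3: the canonical form is 0F1(-; -4/3; 3/2). Verdict: none here - no I1-I6 shape fits x = 3/2 with lower {-4/3}.

The tell: x = (3/2) and the two geometric factors (C = -2/3) combine into one argument.
Consecutive-term ratio: r(k) = (3/2) * 1 / [(k-4/3) (k+1)] - rational in k, leading ratio (3/2); with t_0 = -2/3, classification follows.


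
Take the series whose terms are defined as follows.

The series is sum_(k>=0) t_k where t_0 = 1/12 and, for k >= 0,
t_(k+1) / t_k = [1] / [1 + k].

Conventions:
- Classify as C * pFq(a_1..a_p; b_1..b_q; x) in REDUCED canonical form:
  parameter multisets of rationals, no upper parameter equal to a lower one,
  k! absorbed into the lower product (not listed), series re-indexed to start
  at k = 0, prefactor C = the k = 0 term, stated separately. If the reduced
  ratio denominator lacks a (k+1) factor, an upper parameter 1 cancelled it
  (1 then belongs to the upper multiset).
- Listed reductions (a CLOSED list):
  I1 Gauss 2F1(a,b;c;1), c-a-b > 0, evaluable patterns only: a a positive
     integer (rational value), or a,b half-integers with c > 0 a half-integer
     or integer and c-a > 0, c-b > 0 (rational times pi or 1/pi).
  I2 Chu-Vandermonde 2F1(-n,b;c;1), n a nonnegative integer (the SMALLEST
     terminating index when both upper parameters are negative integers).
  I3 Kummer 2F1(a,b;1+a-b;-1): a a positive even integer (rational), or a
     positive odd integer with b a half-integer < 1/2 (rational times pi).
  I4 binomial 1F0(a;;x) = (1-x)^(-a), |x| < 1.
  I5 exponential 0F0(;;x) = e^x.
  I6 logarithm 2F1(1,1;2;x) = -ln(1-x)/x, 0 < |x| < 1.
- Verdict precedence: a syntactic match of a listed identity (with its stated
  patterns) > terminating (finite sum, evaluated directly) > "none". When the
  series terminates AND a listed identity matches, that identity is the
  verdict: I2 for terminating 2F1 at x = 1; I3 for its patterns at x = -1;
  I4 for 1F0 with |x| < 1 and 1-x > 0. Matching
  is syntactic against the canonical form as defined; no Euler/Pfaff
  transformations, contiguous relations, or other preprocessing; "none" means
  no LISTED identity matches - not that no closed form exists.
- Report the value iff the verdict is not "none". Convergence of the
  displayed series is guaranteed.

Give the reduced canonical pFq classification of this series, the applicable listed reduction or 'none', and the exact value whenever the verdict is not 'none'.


Reduced: x = 1, 0F0, upper = {-}, lower = {-}, C = 1/12. Verdict (x = 1): the exponential series (I5) applies (the 0F0 exponential series at x = 1). Its exact value is (1/12) * e^(1).

First insight: t_0 = 1/12 here, and roots of the ratio polynomials (C = 1/12, x = 1) are the negated parameters.
Step ratio: r(k) = 1 * 1 / [(k+1)] - rational in k. x = 1; t_0 = 1/12; negate the roots.
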